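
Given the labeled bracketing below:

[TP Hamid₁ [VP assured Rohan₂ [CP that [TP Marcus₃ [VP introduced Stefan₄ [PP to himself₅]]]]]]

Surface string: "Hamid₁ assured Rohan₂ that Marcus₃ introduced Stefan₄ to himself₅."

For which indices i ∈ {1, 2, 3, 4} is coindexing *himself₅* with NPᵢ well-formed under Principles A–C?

{3, 4}

*himself* is an anaphor, so Principle A applies: it must be bound in its binding domain.
Binding domain of *himself₅*: the embedded TP, whose subject is Marcus₃.
*Hamid₁* c-commands the anaphor but is outside its binding domain → cannot satisfy Principle A.
*Rohan₂* c-commands the anaphor but is outside its binding domain → cannot satisfy Principle A.
*Marcus₃* c-commands the anaphor within its binding domain → licit binder.
*Stefan₄* c-commands the anaphor within its binding domain → licit binder.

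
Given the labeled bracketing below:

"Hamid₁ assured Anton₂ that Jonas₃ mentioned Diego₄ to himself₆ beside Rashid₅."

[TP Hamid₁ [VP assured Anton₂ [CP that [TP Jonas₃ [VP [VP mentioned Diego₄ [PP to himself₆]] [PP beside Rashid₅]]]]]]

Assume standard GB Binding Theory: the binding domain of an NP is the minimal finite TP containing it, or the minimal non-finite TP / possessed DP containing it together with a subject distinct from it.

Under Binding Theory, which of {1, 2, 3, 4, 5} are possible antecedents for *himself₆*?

{3, 4}

*himself* is an anaphor, so Principle A applies: it must be bound in its binding domain.
Binding domain of *himself₆*: the embedded TP, whose subject is Jonas₃.
*Hamid₁* c-commands the anaphor but is outside its binding domain → cannot satisfy Principle A.
*Anton₂* c-commands the anaphor but is outside its binding domain → cannot satisfy Principle A.
*Jonas₃* c-commands the anaphor within its binding domain → licit binder.
*Diego₄* c-commands the anaphor within its binding domain → licit binder.
*Rashid₅* does not c-command the anaphor → cannot bind it.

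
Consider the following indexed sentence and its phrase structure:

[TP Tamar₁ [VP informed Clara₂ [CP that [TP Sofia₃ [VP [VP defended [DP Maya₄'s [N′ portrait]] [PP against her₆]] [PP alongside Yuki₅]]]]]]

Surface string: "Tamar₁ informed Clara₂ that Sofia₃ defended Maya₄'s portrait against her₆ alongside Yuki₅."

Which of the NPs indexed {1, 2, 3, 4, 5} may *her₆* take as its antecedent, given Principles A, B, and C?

{1, 2, 4, 5}

*her* is a pronoun, so Principle B applies: it must be free in its binding domain.
Binding domain of *her₆*: the embedded TP, whose subject is Sofia₃.
*Tamar₁* c-commands the pronoun but from outside its binding domain, and is not c-commanded by it → coindexation permitted.
*Clara₂* c-commands the pronoun but from outside its binding domain, and is not c-commanded by it → coindexation permitted.
*Sofia₃* c-commands the pronoun within its binding domain → coindexation would violate Principle B.
*Maya₄* and the pronoun do not c-command one another → neither Principle B nor Principle C is at stake; coindexation permitted.
*Yuki₅* and the pronoun do not c-command one another → neither Principle B nor Principle C is at stake; coindexation permitted.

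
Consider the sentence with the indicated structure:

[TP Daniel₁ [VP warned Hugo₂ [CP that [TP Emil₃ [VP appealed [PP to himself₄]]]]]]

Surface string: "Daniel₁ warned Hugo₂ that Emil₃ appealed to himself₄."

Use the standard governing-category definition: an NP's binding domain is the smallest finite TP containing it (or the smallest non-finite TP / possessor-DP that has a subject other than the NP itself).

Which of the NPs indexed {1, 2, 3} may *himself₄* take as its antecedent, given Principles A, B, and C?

{3}

*himself* is an anaphor, so Principle A applies: it must be bound in its binding domain.
Binding domain of *himself₄*: the embedded TP, whose subject is Emil₃.
*Daniel₁* c-commands the anaphor but is outside its binding domain → cannot satisfy Principle A.
*Hugo₂* c-commands the anaphor but is outside its binding domain → cannot satisfy Principle A.
*Emil₃* c-commands the anaphor within its binding domain → licit binder.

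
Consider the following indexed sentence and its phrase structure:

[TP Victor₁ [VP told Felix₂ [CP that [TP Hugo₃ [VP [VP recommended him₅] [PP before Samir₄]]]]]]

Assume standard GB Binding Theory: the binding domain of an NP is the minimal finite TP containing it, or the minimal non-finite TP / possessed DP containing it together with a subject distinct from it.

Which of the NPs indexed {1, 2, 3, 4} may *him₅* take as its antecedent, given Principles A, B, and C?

*him* is a pronoun, so Principle B applies: it must be free in its binding domain.
Binding domain of *him₅*: the embedded TP, whose subject is Hugo₃.
*Victor₁* c-commands the pronoun but from outside its binding domain, and is not c-commanded by it → coindexation permitted.
*Felix₂* c-commands the pronoun but from outside its binding domain, and is not c-commanded by it → coindexation permitted.
*Hugo₃* c-commands the pronoun within its binding domain → coindexation would violate Principle B.
*Samir₄* and the pronoun do not c-command one another → neither Principle B nor Principle C is at stake; coindexation permitted.

{1, 2, 4}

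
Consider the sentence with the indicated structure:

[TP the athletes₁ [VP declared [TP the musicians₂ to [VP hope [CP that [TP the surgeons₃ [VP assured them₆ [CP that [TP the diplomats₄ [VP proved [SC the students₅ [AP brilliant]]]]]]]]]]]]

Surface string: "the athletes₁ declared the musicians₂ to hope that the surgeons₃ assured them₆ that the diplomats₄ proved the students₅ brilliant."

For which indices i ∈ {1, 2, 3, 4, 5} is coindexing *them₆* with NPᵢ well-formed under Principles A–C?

{1, 2}

*them* is a pronoun, so Principle B applies: it must be free in its binding domain.
Binding domain of *them₆*: the embedded TP, whose subject is the surgeons₃.
*the athletes₁* c-commands the pronoun but from outside its binding domain, and is not c-commanded by it → coindexation permitted.
*the musicians₂* c-commands the pronoun but from outside its binding domain, and is not c-commanded by it → coindexation permitted.
*the surgeons₃* c-commands the pronoun within its binding domain → coindexation would violate Principle B.
*the diplomats₄*: the pronoun c-commands this R-expression → coindexation would violate Principle C on *the diplomats₄*.
*the students₅*: the pronoun c-commands this R-expression → coindexation would violate Principle C on *the students₅*.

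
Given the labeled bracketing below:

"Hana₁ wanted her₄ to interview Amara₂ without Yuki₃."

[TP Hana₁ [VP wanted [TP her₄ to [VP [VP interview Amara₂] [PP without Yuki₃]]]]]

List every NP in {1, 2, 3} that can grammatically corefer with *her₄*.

*her* is a pronoun, so Principle B applies: it must be free in its binding domain.
Binding domain of *her₄*: the matrix TP, whose subject is Hana₁.
*Hana₁* c-commands the pronoun within its binding domain → coindexation would violate Principle B.
*Amara₂*: the pronoun c-commands this R-expression → coindexation would violate Principle C on *Amara₂*.
*Yuki₃*: the pronoun c-commands this R-expression → coindexation would violate Principle C on *Yuki₃*.

none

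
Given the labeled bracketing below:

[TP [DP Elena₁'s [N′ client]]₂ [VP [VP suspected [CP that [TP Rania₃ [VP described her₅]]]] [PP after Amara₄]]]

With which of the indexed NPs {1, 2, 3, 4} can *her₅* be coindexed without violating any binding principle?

{1, 2, 4}

*her* is a pronoun, so Principle B applies: it must be free in its binding domain.
Binding domain of *her₅*: the embedded TP, whose subject is Rania₃.
*Elena₁* and the pronoun do not c-command one another → neither Principle B nor Principle C is at stake; coindexation permitted.
*[Elena₁'s client]₂* c-commands the pronoun but from outside its binding domain, and is not c-commanded by it → coindexation permitted.
*Rania₃* c-commands the pronoun within its binding domain → coindexation would violate Principle B.
*Amara₄* and the pronoun do not c-command one another → neither Principle B nor Principle C is at stake; coindexation permitted.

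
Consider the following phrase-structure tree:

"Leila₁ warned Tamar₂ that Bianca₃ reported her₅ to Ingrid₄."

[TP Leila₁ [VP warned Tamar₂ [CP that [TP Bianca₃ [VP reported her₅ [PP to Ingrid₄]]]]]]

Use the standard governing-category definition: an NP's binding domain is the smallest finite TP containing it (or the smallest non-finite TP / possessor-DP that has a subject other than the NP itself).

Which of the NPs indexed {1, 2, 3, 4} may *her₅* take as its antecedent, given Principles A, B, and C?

*her* is a pronoun, so Principle B applies: it must be free in its binding domain.
Binding domain of *her₅*: the embedded TP, whose subject is Bianca₃.
*Leila₁* c-commands the pronoun but from outside its binding domain, and is not c-commanded by it → coindexation permitted.
*Tamar₂* c-commands the pronoun but from outside its binding domain, and is not c-commanded by it → coindexation permitted.
*Bianca₃* c-commands the pronoun within its binding domain → coindexation would violate Principle B.
*Ingrid₄*: the pronoun c-commands this R-expression → coindexation would violate Principle C on *Ingrid₄*.

{1, 2}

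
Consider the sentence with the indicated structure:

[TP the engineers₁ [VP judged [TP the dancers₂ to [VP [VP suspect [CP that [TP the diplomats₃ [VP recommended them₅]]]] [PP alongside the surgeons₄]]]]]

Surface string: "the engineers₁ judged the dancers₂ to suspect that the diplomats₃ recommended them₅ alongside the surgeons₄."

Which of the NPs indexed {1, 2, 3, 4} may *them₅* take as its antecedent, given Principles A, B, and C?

{1, 2, 4}

*them* is a pronoun, so Principle B applies: it must be free in its binding domain.
Binding domain of *them₅*: the embedded TP, whose subject is the diplomats₃.
*the engineers₁* c-commands the pronoun but from outside its binding domain, and is not c-commanded by it → coindexation permitted.
*the dancers₂* c-commands the pronoun but from outside its binding domain, and is not c-commanded by it → coindexation permitted.
*the diplomats₃* c-commands the pronoun within its binding domain → coindexation would violate Principle B.
*the surgeons₄* and the pronoun do not c-command one another → neither Principle B nor Principle C is at stake; coindexation permitted.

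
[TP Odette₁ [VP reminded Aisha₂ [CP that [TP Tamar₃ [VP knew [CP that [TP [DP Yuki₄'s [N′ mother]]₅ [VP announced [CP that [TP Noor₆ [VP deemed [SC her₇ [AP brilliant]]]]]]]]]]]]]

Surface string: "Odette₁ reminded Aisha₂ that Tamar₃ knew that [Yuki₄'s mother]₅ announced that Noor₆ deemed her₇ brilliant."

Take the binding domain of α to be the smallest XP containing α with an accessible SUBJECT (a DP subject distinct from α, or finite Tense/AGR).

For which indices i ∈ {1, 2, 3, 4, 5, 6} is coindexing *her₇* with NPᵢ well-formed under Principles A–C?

*her* is a pronoun, so Principle B applies: it must be free in its binding domain.
Binding domain of *her₇*: the embedded TP, whose subject is Noor₆.
*Odette₁* c-commands the pronoun but from outside its binding domain, and is not c-commanded by it → coindexation permitted.
*Aisha₂* c-commands the pronoun but from outside its binding domain, and is not c-commanded by it → coindexation permitted.
*Tamar₃* c-commands the pronoun but from outside its binding domain, and is not c-commanded by it → coindexation permitted.
*Yuki₄* and the pronoun do not c-command one another → neither Principle B nor Principle C is at stake; coindexation permitted.
*[Yuki₄'s mother]₅* c-commands the pronoun but from outside its binding domain, and is not c-commanded by it → coindexation permitted.
*Noor₆* c-commands the pronoun within its binding domain → coindexation would violate Principle B.

{1, 2, 3, 4, 5}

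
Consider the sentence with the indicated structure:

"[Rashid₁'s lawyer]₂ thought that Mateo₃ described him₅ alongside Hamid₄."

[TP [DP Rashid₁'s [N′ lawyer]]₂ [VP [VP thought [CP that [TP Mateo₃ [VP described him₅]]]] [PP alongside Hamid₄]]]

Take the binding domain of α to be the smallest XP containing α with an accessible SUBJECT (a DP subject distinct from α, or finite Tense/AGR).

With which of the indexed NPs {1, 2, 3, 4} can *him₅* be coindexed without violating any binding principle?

{1, 2, 4}

*him* is a pronoun, so Principle B applies: it must be free in its binding domain.
Binding domain of *him₅*: the embedded TP, whose subject is Mateo₃.
*Rashid₁* and the pronoun do not c-command one another → neither Principle B nor Principle C is at stake; coindexation permitted.
*[Rashid₁'s lawyer]₂* c-commands the pronoun but from outside its binding domain, and is not c-commanded by it → coindexation permitted.
*Mateo₃* c-commands the pronoun within its binding domain → coindexation would violate Principle B.
*Hamid₄* and the pronoun do not c-command one another → neither Principle B nor Principle C is at stake; coindexation permitted.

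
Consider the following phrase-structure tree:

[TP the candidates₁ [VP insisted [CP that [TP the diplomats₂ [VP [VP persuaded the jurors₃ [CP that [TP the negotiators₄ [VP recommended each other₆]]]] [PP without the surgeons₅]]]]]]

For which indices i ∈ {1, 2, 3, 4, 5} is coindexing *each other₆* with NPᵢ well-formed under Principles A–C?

*each other* is an anaphor, so Principle A applies: it must be bound in its binding domain.
Binding domain of *each other₆*: the embedded TP, whose subject is the negotiators₄.
*the candidates₁* c-commands the anaphor but is outside its binding domain → cannot satisfy Principle A.
*the diplomats₂* c-commands the anaphor but is outside its binding domain → cannot satisfy Principle A.
*the jurors₃* c-commands the anaphor but is outside its binding domain → cannot satisfy Principle A.
*the negotiators₄* c-commands the anaphor within its binding domain → licit binder.
*the surgeons₅* does not c-command the anaphor → cannot bind it.

{4}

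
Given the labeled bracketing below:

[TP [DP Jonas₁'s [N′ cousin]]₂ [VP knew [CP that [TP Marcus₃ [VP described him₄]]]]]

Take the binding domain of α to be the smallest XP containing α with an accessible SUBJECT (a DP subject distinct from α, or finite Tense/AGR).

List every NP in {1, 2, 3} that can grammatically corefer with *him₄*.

{1, 2}

*him* is a pronoun, so Principle B applies: it must be free in its binding domain.
Binding domain of *him₄*: the embedded TP, whose subject is Marcus₃.
*Jonas₁* and the pronoun do not c-command one another → neither Principle B nor Principle C is at stake; coindexation permitted.
*[Jonas₁'s cousin]₂* c-commands the pronoun but from outside its binding domain, and is not c-commanded by it → coindexation permitted.
*Marcus₃* c-commands the pronoun within its binding domain → coindexation would violate Principle B.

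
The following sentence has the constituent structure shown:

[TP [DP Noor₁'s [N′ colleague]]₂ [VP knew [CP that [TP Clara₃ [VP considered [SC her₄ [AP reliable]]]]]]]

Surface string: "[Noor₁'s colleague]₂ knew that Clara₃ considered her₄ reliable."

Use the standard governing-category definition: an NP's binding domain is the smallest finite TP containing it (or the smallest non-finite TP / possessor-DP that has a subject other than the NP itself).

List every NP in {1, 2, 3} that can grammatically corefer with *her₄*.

{1, 2}

*her* is a pronoun, so Principle B applies: it must be free in its binding domain.
Binding domain of *her₄*: the embedded TP, whose subject is Clara₃.
*Noor₁* and the pronoun do not c-command one another → neither Principle B nor Principle C is at stake; coindexation permitted.
*[Noor₁'s colleague]₂* c-commands the pronoun but from outside its binding domain, and is not c-commanded by it → coindexation permitted.
*Clara₃* c-commands the pronoun within its binding domain → coindexation would violate Principle B.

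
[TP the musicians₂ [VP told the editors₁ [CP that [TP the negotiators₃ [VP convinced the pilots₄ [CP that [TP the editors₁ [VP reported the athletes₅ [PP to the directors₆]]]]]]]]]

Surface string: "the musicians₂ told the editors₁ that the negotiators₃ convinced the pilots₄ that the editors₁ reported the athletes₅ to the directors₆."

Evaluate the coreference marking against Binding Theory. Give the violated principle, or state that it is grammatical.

Principle C

The two coindexed NPs are *the editors₁* (the lower occurrence) and *the editors₁* (the higher occurrence).
*the editors₁* (the lower occurrence) is an R-expression. Principle C requires it to be free everywhere.
*the editors₁* (the higher occurrence) c-commands it and carries the same index.
The R-expression is bound → Principle C violation.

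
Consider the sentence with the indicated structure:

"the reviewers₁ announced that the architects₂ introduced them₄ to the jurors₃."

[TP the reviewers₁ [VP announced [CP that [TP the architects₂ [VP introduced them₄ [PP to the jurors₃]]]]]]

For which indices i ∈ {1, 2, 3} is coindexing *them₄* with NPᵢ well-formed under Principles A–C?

*them* is a pronoun, so Principle B applies: it must be free in its binding domain.
Binding domain of *them₄*: the embedded TP, whose subject is the architects₂.
*the reviewers₁* c-commands the pronoun but from outside its binding domain, and is not c-commanded by it → coindexation permitted.
*the architects₂* c-commands the pronoun within its binding domain → coindexation would violate Principle B.
*the jurors₃*: the pronoun c-commands this R-expression → coindexation would violate Principle C on *the jurors₃*.

{1}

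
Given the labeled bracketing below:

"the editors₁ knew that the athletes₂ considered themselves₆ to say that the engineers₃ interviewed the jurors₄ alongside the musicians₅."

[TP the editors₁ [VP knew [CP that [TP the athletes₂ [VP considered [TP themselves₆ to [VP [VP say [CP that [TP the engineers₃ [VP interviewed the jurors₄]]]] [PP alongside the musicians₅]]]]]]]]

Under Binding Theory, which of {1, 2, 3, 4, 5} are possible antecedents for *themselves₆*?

*themselves* is an anaphor, so Principle A applies: it must be bound in its binding domain.
Binding domain of *themselves₆*: the embedded TP, whose subject is the athletes₂.
*the editors₁* c-commands the anaphor but is outside its binding domain → cannot satisfy Principle A.
*the athletes₂* c-commands the anaphor within its binding domain → licit binder.
*the engineers₃* does not c-command the anaphor → cannot bind it.
*the jurors₄* does not c-command the anaphor → cannot bind it.
*the musicians₅* does not c-command the anaphor → cannot bind it.

{2}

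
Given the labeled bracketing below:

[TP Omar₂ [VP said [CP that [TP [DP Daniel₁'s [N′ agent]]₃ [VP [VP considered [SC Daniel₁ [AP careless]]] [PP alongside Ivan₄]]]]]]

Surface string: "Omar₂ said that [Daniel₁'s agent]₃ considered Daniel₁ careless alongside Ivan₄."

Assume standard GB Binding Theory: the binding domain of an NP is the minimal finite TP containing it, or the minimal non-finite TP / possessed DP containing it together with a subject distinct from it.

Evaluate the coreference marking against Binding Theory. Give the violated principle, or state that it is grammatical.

The two coindexed NPs are *Daniel₁* and *Daniel₁*.
*Daniel₁* is an R-expression; no coindexed NP c-commands it, so Principle C holds.
*Daniel₁* is an R-expression; *Daniel₁* does not c-command it, and no other NP shares its index, so Principle C is satisfied.
All principles are respected.

grammatical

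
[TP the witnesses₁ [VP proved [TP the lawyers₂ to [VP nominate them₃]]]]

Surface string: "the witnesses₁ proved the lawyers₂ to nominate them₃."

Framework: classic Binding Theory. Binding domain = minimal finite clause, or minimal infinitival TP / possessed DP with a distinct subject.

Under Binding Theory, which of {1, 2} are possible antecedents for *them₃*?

*them* is a pronoun, so Principle B applies: it must be free in its binding domain.
Binding domain of *them₃*: the embedded TP, whose subject is the lawyers₂.
*the witnesses₁* c-commands the pronoun but from outside its binding domain, and is not c-commanded by it → coindexation permitted.
*the lawyers₂* c-commands the pronoun within its binding domain → coindexation would violate Principle B.

{1}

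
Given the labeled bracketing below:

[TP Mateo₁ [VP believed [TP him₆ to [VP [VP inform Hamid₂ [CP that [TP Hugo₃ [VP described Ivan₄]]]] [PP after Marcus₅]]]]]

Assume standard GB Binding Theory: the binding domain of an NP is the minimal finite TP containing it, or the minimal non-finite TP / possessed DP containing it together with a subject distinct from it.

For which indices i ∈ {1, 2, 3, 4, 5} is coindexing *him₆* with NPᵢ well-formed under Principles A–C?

none

*him* is a pronoun, so Principle B applies: it must be free in its binding domain.
Binding domain of *him₆*: the matrix TP, whose subject is Mateo₁.
*Mateo₁* c-commands the pronoun within its binding domain → coindexation would violate Principle B.
*Hamid₂*: the pronoun c-commands this R-expression → coindexation would violate Principle C on *Hamid₂*.
*Hugo₃*: the pronoun c-commands this R-expression → coindexation would violate Principle C on *Hugo₃*.
*Ivan₄*: the pronoun c-commands this R-expression → coindexation would violate Principle C on *Ivan₄*.
*Marcus₅*: the pronoun c-commands this R-expression → coindexation would violate Principle C on *Marcus₅*.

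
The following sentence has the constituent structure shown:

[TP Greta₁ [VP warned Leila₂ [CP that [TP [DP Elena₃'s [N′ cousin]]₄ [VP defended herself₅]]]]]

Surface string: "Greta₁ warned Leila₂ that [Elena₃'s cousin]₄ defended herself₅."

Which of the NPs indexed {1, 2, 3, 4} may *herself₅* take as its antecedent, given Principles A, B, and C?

{4}

*herself* is an anaphor, so Principle A applies: it must be bound in its binding domain.
Binding domain of *herself₅*: the embedded TP, whose subject is [Elena₃'s cousin]₄.
*Greta₁* c-commands the anaphor but is outside its binding domain → cannot satisfy Principle A.
*Leila₂* c-commands the anaphor but is outside its binding domain → cannot satisfy Principle A.
*Elena₃* does not c-command the anaphor → cannot bind it.
*[Elena₃'s cousin]₄* c-commands the anaphor within its binding domain → licit binder.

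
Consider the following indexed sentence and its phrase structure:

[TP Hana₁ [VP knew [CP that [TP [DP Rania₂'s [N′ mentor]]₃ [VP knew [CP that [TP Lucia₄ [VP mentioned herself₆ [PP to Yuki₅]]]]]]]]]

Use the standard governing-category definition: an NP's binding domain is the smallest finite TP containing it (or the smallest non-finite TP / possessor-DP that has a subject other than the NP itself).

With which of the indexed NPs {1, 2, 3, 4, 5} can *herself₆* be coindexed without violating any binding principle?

{4}

*herself* is an anaphor, so Principle A applies: it must be bound in its binding domain.
Binding domain of *herself₆*: the embedded TP, whose subject is Lucia₄.
*Hana₁* c-commands the anaphor but is outside its binding domain → cannot satisfy Principle A.
*Rania₂* does not c-command the anaphor → cannot bind it.
*[Rania₂'s mentor]₃* c-commands the anaphor but is outside its binding domain → cannot satisfy Principle A.
*Lucia₄* c-commands the anaphor within its binding domain → licit binder.
*Yuki₅* does not c-command the anaphor → cannot bind it.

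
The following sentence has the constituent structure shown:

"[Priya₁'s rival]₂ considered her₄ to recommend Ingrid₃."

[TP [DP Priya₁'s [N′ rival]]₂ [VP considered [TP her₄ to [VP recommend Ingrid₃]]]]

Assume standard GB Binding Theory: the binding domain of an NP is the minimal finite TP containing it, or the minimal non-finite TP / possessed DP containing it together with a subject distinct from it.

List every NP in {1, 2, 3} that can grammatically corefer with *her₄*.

*her* is a pronoun, so Principle B applies: it must be free in its binding domain.
Binding domain of *her₄*: the matrix TP, whose subject is [Priya₁'s rival]₂.
*Priya₁* and the pronoun do not c-command one another → neither Principle B nor Principle C is at stake; coindexation permitted.
*[Priya₁'s rival]₂* c-commands the pronoun within its binding domain → coindexation would violate Principle B.
*Ingrid₃*: the pronoun c-commands this R-expression → coindexation would violate Principle C on *Ingrid₃*.

{1}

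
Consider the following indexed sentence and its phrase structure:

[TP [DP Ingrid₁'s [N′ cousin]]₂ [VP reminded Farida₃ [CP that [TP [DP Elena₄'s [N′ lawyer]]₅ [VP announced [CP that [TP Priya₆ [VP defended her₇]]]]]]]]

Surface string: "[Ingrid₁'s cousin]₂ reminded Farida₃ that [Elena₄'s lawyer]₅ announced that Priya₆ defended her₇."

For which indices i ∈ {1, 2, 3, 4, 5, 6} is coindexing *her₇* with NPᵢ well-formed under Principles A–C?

{1, 2, 3, 4, 5}

*her* is a pronoun, so Principle B applies: it must be free in its binding domain.
Binding domain of *her₇*: the embedded TP, whose subject is Priya₆.
*Ingrid₁* and the pronoun do not c-command one another → neither Principle B nor Principle C is at stake; coindexation permitted.
*[Ingrid₁'s cousin]₂* c-commands the pronoun but from outside its binding domain, and is not c-commanded by it → coindexation permitted.
*Farida₃* c-commands the pronoun but from outside its binding domain, and is not c-commanded by it → coindexation permitted.
*Elena₄* and the pronoun do not c-command one another → neither Principle B nor Principle C is at stake; coindexation permitted.
*[Elena₄'s lawyer]₅* c-commands the pronoun but from outside its binding domain, and is not c-commanded by it → coindexation permitted.
*Priya₆* c-commands the pronoun within its binding domain → coindexation would violate Principle B.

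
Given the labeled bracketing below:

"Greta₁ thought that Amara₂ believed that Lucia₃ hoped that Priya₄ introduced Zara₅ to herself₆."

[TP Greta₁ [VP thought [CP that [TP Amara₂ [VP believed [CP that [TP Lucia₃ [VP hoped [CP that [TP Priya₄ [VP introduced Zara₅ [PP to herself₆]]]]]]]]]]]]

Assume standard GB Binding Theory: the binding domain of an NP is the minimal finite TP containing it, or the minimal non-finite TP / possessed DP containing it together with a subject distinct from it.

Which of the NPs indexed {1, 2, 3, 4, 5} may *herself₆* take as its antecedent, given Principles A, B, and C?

*herself* is an anaphor, so Principle A applies: it must be bound in its binding domain.
Binding domain of *herself₆*: the embedded TP, whose subject is Priya₄.
*Greta₁* c-commands the anaphor but is outside its binding domain → cannot satisfy Principle A.
*Amara₂* c-commands the anaphor but is outside its binding domain → cannot satisfy Principle A.
*Lucia₃* c-commands the anaphor but is outside its binding domain → cannot satisfy Principle A.
*Priya₄* c-commands the anaphor within its binding domain → licit binder.
*Zara₅* c-commands the anaphor within its binding domain → licit binder.

{4, 5}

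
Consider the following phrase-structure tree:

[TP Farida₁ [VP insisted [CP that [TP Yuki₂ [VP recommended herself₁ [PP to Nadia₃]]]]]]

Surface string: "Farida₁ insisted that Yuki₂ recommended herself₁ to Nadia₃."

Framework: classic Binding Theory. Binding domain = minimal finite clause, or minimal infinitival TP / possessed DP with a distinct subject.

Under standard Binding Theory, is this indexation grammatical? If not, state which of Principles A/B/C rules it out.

Principle A

The two coindexed NPs are *Farida₁* and *herself₁*.
*herself₁* is an anaphor. Principle A requires it to be bound within its binding domain — the embedded TP, whose subject is Yuki₂.
Within that domain it is c-commanded by *Yuki₂*, which does not share its index.
*Farida₁* does c-command the anaphor, but from outside its binding domain.
The anaphor is unbound in its domain → Principle A violation.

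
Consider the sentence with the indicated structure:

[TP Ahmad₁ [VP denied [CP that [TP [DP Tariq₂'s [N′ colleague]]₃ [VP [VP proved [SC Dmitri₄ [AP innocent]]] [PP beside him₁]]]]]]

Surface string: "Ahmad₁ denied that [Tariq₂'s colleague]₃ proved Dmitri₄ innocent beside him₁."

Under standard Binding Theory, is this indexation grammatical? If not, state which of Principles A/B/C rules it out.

The two coindexed NPs are *Ahmad₁* and *him₁*.
*him₁* is a pronoun; its binding domain is the embedded TP, whose subject is [Tariq₂'s colleague]₃. Within that domain it is c-commanded only by *[Tariq₂'s colleague]₃*, which carries a different index — the pronoun is free locally, so Principle B holds.
*Ahmad₁* is an R-expression; *him₁* does not c-command it, and no other NP shares its index, so Principle C is satisfied.
All principles are respected.

grammatical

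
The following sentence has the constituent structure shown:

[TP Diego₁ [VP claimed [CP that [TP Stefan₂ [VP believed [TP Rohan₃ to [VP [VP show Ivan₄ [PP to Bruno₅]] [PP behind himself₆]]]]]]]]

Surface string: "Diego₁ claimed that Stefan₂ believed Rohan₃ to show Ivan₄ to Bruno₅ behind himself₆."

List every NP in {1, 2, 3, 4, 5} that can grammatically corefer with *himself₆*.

*himself* is an anaphor, so Principle A applies: it must be bound in its binding domain.
Binding domain of *himself₆*: the embedded TP, whose subject is Rohan₃.
*Diego₁* c-commands the anaphor but is outside its binding domain → cannot satisfy Principle A.
*Stefan₂* c-commands the anaphor but is outside its binding domain → cannot satisfy Principle A.
*Rohan₃* c-commands the anaphor within its binding domain → licit binder.
*Ivan₄* does not c-command the anaphor → cannot bind it.
*Bruno₅* does not c-command the anaphor → cannot bind it.

{3}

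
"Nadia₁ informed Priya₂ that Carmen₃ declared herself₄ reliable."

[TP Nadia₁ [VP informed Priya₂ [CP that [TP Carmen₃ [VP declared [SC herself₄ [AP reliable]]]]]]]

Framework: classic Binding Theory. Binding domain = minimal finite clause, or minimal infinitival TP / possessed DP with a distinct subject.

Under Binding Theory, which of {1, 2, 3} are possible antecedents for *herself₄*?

*herself* is an anaphor, so Principle A applies: it must be bound in its binding domain.
Binding domain of *herself₄*: the embedded TP, whose subject is Carmen₃.
*Nadia₁* c-commands the anaphor but is outside its binding domain → cannot satisfy Principle A.
*Priya₂* c-commands the anaphor but is outside its binding domain → cannot satisfy Principle A.
*Carmen₃* c-commands the anaphor within its binding domain → licit binder.

{3}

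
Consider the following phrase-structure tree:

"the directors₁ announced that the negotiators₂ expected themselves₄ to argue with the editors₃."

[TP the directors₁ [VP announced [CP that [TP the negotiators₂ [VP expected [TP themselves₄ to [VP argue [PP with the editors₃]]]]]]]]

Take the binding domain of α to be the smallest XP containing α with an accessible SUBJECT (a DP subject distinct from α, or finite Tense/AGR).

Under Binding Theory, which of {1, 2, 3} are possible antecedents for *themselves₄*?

*themselves* is an anaphor, so Principle A applies: it must be bound in its binding domain.
Binding domain of *themselves₄*: the embedded TP, whose subject is the negotiators₂.
*the directors₁* c-commands the anaphor but is outside its binding domain → cannot satisfy Principle A.
*the negotiators₂* c-commands the anaphor within its binding domain → licit binder.
*the editors₃* does not c-command the anaphor → cannot bind it.

{2}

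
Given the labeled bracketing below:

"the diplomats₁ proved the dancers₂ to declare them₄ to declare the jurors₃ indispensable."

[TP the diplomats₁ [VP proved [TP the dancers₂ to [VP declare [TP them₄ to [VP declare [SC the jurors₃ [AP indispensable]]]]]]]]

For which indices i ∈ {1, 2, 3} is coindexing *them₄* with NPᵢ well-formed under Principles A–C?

{1}

*them* is a pronoun, so Principle B applies: it must be free in its binding domain.
Binding domain of *them₄*: the embedded TP, whose subject is the dancers₂.
*the diplomats₁* c-commands the pronoun but from outside its binding domain, and is not c-commanded by it → coindexation permitted.
*the dancers₂* c-commands the pronoun within its binding domain → coindexation would violate Principle B.
*the jurors₃*: the pronoun c-commands this R-expression → coindexation would violate Principle C on *the jurors₃*.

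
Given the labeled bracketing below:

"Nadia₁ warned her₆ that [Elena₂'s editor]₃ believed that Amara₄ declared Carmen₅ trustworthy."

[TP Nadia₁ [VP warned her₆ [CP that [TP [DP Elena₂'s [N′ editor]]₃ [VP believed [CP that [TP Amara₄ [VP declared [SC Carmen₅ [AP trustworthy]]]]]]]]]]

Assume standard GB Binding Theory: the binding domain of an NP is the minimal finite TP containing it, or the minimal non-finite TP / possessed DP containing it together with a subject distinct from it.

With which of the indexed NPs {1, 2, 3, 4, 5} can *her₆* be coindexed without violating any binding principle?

*her* is a pronoun, so Principle B applies: it must be free in its binding domain.
Binding domain of *her₆*: the matrix TP, whose subject is Nadia₁.
*Nadia₁* c-commands the pronoun within its binding domain → coindexation would violate Principle B.
*Elena₂*: the pronoun c-commands this R-expression → coindexation would violate Principle C on *Elena₂*.
*[Elena₂'s editor]₃*: the pronoun c-commands this R-expression → coindexation would violate Principle C on *[Elena₂'s editor]₃*.
*Amara₄*: the pronoun c-commands this R-expression → coindexation would violate Principle C on *Amara₄*.
*Carmen₅*: the pronoun c-commands this R-expression → coindexation would violate Principle C on *Carmen₅*.

none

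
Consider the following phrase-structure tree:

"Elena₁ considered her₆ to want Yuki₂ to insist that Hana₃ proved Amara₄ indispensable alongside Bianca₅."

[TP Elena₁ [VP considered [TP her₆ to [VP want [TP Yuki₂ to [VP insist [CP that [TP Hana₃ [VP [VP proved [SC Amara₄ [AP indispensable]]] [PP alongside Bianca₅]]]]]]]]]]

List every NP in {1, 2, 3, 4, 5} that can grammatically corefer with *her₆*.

none

*her* is a pronoun, so Principle B applies: it must be free in its binding domain.
Binding domain of *her₆*: the matrix TP, whose subject is Elena₁.
*Elena₁* c-commands the pronoun within its binding domain → coindexation would violate Principle B.
*Yuki₂*: the pronoun c-commands this R-expression → coindexation would violate Principle C on *Yuki₂*.
*Hana₃*: the pronoun c-commands this R-expression → coindexation would violate Principle C on *Hana₃*.
*Amara₄*: the pronoun c-commands this R-expression → coindexation would violate Principle C on *Amara₄*.
*Bianca₅*: the pronoun c-commands this R-expression → coindexation would violate Principle C on *Bianca₅*.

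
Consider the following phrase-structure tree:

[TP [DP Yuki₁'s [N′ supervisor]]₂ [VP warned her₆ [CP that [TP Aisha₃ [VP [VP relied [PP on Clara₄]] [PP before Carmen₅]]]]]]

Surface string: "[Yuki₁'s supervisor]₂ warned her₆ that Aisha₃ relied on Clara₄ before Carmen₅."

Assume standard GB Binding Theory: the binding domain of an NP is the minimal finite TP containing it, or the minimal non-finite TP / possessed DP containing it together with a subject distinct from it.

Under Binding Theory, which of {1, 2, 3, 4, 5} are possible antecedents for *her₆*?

*her* is a pronoun, so Principle B applies: it must be free in its binding domain.
Binding domain of *her₆*: the matrix TP, whose subject is [Yuki₁'s supervisor]₂.
*Yuki₁* and the pronoun do not c-command one another → neither Principle B nor Principle C is at stake; coindexation permitted.
*[Yuki₁'s supervisor]₂* c-commands the pronoun within its binding domain → coindexation would violate Principle B.
*Aisha₃*: the pronoun c-commands this R-expression → coindexation would violate Principle C on *Aisha₃*.
*Clara₄*: the pronoun c-commands this R-expression → coindexation would violate Principle C on *Clara₄*.
*Carmen₅*: the pronoun c-commands this R-expression → coindexation would violate Principle C on *Carmen₅*.

{1}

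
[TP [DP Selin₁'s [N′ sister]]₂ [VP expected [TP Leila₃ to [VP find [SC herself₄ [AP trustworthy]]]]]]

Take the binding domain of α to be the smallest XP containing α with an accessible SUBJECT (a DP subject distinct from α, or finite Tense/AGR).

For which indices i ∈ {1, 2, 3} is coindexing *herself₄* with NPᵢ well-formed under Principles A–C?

*herself* is an anaphor, so Principle A applies: it must be bound in its binding domain.
Binding domain of *herself₄*: the embedded TP, whose subject is Leila₃.
*Selin₁* does not c-command the anaphor → cannot bind it.
*[Selin₁'s sister]₂* c-commands the anaphor but is outside its binding domain → cannot satisfy Principle A.
*Leila₃* c-commands the anaphor within its binding domain → licit binder.

{3}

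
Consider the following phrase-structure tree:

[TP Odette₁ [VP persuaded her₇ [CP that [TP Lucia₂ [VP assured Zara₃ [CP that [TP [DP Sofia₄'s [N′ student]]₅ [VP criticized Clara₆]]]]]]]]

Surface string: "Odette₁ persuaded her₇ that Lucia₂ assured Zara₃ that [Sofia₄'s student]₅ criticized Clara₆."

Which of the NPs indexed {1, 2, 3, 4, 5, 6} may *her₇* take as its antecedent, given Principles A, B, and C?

none

*her* is a pronoun, so Principle B applies: it must be free in its binding domain.
Binding domain of *her₇*: the matrix TP, whose subject is Odette₁.
*Odette₁* c-commands the pronoun within its binding domain → coindexation would violate Principle B.
*Lucia₂*: the pronoun c-commands this R-expression → coindexation would violate Principle C on *Lucia₂*.
*Zara₃*: the pronoun c-commands this R-expression → coindexation would violate Principle C on *Zara₃*.
*Sofia₄*: the pronoun c-commands this R-expression → coindexation would violate Principle C on *Sofia₄*.
*[Sofia₄'s student]₅*: the pronoun c-commands this R-expression → coindexation would violate Principle C on *[Sofia₄'s student]₅*.
*Clara₆*: the pronoun c-commands this R-expression → coindexation would violate Principle C on *Clara₆*.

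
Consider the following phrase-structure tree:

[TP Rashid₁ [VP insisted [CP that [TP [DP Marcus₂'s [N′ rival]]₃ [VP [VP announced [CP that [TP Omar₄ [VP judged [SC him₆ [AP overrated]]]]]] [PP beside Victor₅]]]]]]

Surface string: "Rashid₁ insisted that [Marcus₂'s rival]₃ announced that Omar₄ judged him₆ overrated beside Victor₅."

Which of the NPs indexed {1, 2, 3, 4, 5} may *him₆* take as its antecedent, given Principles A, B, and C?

*him* is a pronoun, so Principle B applies: it must be free in its binding domain.
Binding domain of *him₆*: the embedded TP, whose subject is Omar₄.
*Rashid₁* c-commands the pronoun but from outside its binding domain, and is not c-commanded by it → coindexation permitted.
*Marcus₂* and the pronoun do not c-command one another → neither Principle B nor Principle C is at stake; coindexation permitted.
*[Marcus₂'s rival]₃* c-commands the pronoun but from outside its binding domain, and is not c-commanded by it → coindexation permitted.
*Omar₄* c-commands the pronoun within its binding domain → coindexation would violate Principle B.
*Victor₅* and the pronoun do not c-command one another → neither Principle B nor Principle C is at stake; coindexation permitted.

{1, 2, 3, 5}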